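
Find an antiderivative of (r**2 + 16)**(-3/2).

Substitute r = 4·tan(θ), so dr = 4·sec(θ)^2 dθ and the radical becomes sqrt(r**2 + 16) = 4·sec(θ) by the Pythagorean identity.
Integrate the resulting trig expression in θ, then back-substitute tan(θ) = r/4, sec(θ) = sqrt(r**2 + 16)/4 (absorbing any constant into C).

r/(16*sqrt(r**2 + 16)) + C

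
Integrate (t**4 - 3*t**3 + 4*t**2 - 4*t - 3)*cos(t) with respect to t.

t**4*sin(t) - 3*t**3*sin(t) + 4*t**3*cos(t) - 8*t**2*sin(t) - 9*t**2*cos(t) + 14*t*sin(t) - 16*t*cos(t) + 13*sin(t) + 14*cos(t) + C

Use integration by parts with u = t**4 - 3*t**3 + 4*t**2 - 4*t - 3, dv = cos(t) dt, so v = sin(t).
Apply parts 4 times (tabular method): alternate signs, differentiate u down to 0, integrate dv up.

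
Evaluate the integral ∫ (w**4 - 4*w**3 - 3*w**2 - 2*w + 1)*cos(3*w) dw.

w**4*sin(3*w)/3 - 4*w**3*sin(3*w)/3 + 4*w**3*cos(3*w)/9 - 13*w**2*sin(3*w)/9 - 4*w**2*cos(3*w)/3 + 2*w*sin(3*w)/9 - 26*w*cos(3*w)/27 + 53*sin(3*w)/81 + 2*cos(3*w)/27 + C

Use integration by parts with u = w**4 - 4*w**3 - 3*w**2 - 2*w + 1, dv = cos(3*w) dw, so v = sin(3*w)/3.
Apply parts 4 times (tabular method): alternate signs, differentiate u down to 0, integrate dv up.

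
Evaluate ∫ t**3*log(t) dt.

Use integration by parts with u = log(t), dv = t**3 dt.
Then du = 1/t dt and v = t**4/4.

t**4*log(t)/4 - t**4/16 + C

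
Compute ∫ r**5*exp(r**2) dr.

(r**4 - 2*r**2 + 2)*exp(r**2)/2 + C

Let u = r², du = 2r dr; rewrite as (1/2)∫ u^2·exp(1u) du.
Now integrate by parts 2 times.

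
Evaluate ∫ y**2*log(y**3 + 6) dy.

y**3*log(y**3 + 6)/3 - y**3/3 + 2*log(y**3 + 6) + C

Let u = y**3 + 6, so du = (3*y**2) dy.
The integral becomes (1/3)·∫ log(u) du; integrate by parts with u′=log(u), dv′=du.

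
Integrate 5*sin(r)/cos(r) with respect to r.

-5*log(cos(r)) + C

Let u = cos(r), so du = (-sin(r)) dr.
Rewriting, the integral becomes -5·∫ 1/u du = -5·log(u).
Substituting back, u = cos(r).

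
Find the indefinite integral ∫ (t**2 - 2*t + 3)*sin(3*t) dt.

Use integration by parts with u = t**2 - 2*t + 3, dv = sin(3*t) dt, so v = -cos(3*t)/3.
Apply parts 2 times (tabular method): alternate signs, differentiate u down to 0, integrate dv up.

-t**2*cos(3*t)/3 + 2*t*sin(3*t)/9 + 2*t*cos(3*t)/3 - 2*sin(3*t)/9 - 25*cos(3*t)/27 + C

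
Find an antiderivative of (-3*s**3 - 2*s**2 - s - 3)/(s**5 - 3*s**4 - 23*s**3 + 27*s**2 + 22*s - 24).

Factor the denominator: (s - 6)*(s - 1)**2*(s + 1)*(s + 4).
Partial-fraction decomposition: 161/(750*(s + 4)) + 1/(84*(s + 1)) + 19/(100*(s - 1)) + 9/(50*(s - 1)**2) - 729/(1750*(s - 6)).
Integrate each term; A/(s−a) gives A·log|s−a|; A/(s−a)² gives −A/(s−a).

-729*log(s - 6)/1750 + 19*log(s - 1)/100 + log(s + 1)/84 + 161*log(s + 4)/750 - 9/(50*s - 50) + C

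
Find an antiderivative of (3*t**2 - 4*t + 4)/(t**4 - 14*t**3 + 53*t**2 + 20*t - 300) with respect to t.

Factor the denominator: (t - 6)*(t - 5)**2*(t + 2).
Partial-fraction decomposition: -3/(49*(t + 2)) - 536/(49*(t - 5)) - 59/(7*(t - 5)**2) + 11/(t - 6).
Integrate each term; A/(t−a) gives A·log|t−a|; A/(t−a)² gives −A/(t−a).

11*log(t - 6) - 536*log(t - 5)/49 - 3*log(t + 2)/49 + 59/(7*t - 35) + C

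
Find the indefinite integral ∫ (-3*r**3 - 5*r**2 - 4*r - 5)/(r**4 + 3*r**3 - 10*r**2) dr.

11*log(r)/20 - 57*log(r - 2)/28 - 53*log(r + 5)/35 - 1/(2*r) + C

Factor the denominator: r**2*(r - 2)*(r + 5).
Partial-fraction decomposition: -53/(35*(r + 5)) - 57/(28*(r - 2)) + 11/(20*r) + 1/(2*r**2).
Integrate each term; A/(r−a) gives A·log|r−a|; A/(r−a)² gives −A/(r−a).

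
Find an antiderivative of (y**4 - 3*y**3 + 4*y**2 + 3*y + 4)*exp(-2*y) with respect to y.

(-4*y**4 + 4*y**3 - 10*y**2 - 22*y - 27)*exp(-2*y)/8 + C

Use integration by parts with u = y**4 - 3*y**3 + 4*y**2 + 3*y + 4, dv = exp(-2*y) dy, so v = -exp(-2*y)/2.
Apply parts 4 times (tabular method): alternate signs, differentiate u down to 0, integrate dv up.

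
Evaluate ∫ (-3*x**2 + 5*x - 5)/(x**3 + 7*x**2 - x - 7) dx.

-3*log(x - 1)/16 + 13*log(x + 1)/12 - 187*log(x + 7)/48 + C

Factor the denominator: (x - 1)*(x + 1)*(x + 7).
Partial-fraction decomposition: -187/(48*(x + 7)) + 13/(12*(x + 1)) - 3/(16*(x - 1)).
Integrate each term: A/(x−a) contributes A·log|x−a|.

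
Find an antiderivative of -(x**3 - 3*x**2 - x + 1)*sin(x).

Use integration by parts with u = x**3 - 3*x**2 - x + 1, dv = -sin(x) dx, so v = cos(x).
Apply parts 3 times (tabular method): alternate signs, differentiate u down to 0, integrate dv up.

x**3*cos(x) - 3*x**2*sin(x) - 3*x**2*cos(x) + 6*x*sin(x) - 7*x*cos(x) + 7*sin(x) + 7*cos(x) + C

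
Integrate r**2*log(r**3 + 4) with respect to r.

Let u = r**3 + 4, so du = (3*r**2) dr.
The integral becomes (1/3)·∫ log(u) du; integrate by parts with u′=log(u), dv′=du.

r**3*log(r**3 + 4)/3 - r**3/3 + 4*log(r**3 + 4)/3 + C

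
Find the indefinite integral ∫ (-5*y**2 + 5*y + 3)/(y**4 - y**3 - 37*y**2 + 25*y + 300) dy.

Factor the denominator: (y - 5)*(y - 4)*(y + 3)*(y + 5).
Partial-fraction decomposition: 49/(60*(y + 5)) - 57/(112*(y + 3)) + 19/(21*(y - 4)) - 97/(80*(y - 5)).
Integrate each term: A/(y−a) contributes A·log|y−a|.

-97*log(y - 5)/80 + 19*log(y - 4)/21 - 57*log(y + 3)/112 + 49*log(y + 5)/60 + C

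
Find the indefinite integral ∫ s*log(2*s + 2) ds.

Use integration by parts with u = log(2*s + 2), dv = s ds.
Then du = 2/(2*s + 2) ds and v = s**2/2.

s**2*log(2*s + 2)/2 - s**2/4 + s/2 - log(s + 1)/2 + C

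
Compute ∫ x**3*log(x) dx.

Use integration by parts with u = log(x), dv = x**3 dx.
Then du = 1/x dx and v = x**4/4.

x**4*log(x)/4 - x**4/16 + C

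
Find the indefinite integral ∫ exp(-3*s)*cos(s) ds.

exp(-3*s)*sin(s)/10 - 3*exp(-3*s)*cos(s)/10 + C

Let I denote the integral. Integrate by parts with u = cos(s), dv = exp(-3*s) ds, so v = -exp(-3*s)/3: I = -exp(-3*s)*cos(s)/3 − (1/3)·∫ exp(-3*s)*sin(s) ds.
Apply parts again with u = sin(s), dv = exp(-3*s) ds: ∫ exp(-3*s)*sin(s) ds = -exp(-3*s)*sin(s)/3 + (1/3)·I. Substituting back brings back I: I = exp(-3*s)*sin(s)/9 - exp(-3*s)*cos(s)/3 − (1/9)·I.
Solving for I: (1 + 1/9)·I equals the remaining terms, so I = (9/10)·(exp(-3*s)*sin(s)/9 - exp(-3*s)*cos(s)/3).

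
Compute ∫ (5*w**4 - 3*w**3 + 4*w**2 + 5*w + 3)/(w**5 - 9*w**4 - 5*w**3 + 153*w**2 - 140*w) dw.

Factor the denominator: w*(w - 7)*(w - 5)*(w - 1)*(w + 4).
Partial-fraction decomposition: 1519/(1980*(w + 4)) + 7/(60*(w - 1)) - 1439/(180*(w - 5)) + 5605/(462*(w - 7)) - 3/(140*w).
Integrate each term: A/(w−a) contributes A·log|w−a|.

-3*log(w)/140 + 5605*log(w - 7)/462 - 1439*log(w - 5)/180 + 7*log(w - 1)/60 + 1519*log(w + 4)/1980 + C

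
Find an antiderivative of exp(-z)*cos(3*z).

3*exp(-z)*sin(3*z)/10 - exp(-z)*cos(3*z)/10 + C

Let I denote the integral. Integrate by parts with u = cos(3*z), dv = exp(-z) dz, so v = -exp(-z): I = -exp(-z)*cos(3*z) − 3·∫ exp(-z)*sin(3*z) dz.
Apply parts again with u = sin(3*z), dv = exp(-z) dz: ∫ exp(-z)*sin(3*z) dz = -exp(-z)*sin(3*z) + 3·I. Substituting back brings back I: I = 3*exp(-z)*sin(3*z) - exp(-z)*cos(3*z) − 9·I.
Solving for I: (1 + 9)·I equals the remaining terms, so I = (1/10)·(3*exp(-z)*sin(3*z) - exp(-z)*cos(3*z)).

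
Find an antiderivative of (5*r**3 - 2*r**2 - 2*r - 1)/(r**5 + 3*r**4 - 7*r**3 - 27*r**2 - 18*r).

Factor the denominator: r*(r - 3)*(r + 1)*(r + 2)*(r + 3).
Partial-fraction decomposition: -37/(9*(r + 3)) + 9/(2*(r + 2)) - 3/(4*(r + 1)) + 11/(36*(r - 3)) + 1/(18*r).
Integrate each term: A/(r−a) contributes A·log|r−a|.

log(r)/18 + 11*log(r - 3)/36 - 3*log(r + 1)/4 + 9*log(r + 2)/2 - 37*log(r + 3)/9 + C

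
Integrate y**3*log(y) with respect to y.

y**4*log(y)/4 - y**4/16 + C

Use integration by parts with u = log(y), dv = y**3 dy.
Then du = 1/y dy and v = y**4/4.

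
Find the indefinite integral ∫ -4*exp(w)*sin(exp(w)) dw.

4*cos(exp(w)) + C

Let u = exp(w), so du = (exp(w)) dw.
Rewriting, the integral becomes -4·∫ sin(u) du = -4·-cos(u).
Substituting back, u = exp(w).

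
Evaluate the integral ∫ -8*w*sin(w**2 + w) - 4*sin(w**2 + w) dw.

Let u = w**2 + w, so du = (2*w + 1) dw.
Rewriting, the integral becomes -4·∫ sin(u) du = -4·-cos(u).
Substituting back, u = w**2 + w.

4*cos(w**2 + w) + C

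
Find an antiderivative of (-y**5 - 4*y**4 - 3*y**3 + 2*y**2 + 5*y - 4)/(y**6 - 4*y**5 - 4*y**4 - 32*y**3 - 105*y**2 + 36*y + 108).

Factor the denominator: (y - 6)*(y - 1)*(y + 1)*(y + 2)*(y**2 + 9).
Partial-fraction decomposition: (71*y - 1806)/(1170*(y**2 + 9)) + 7/(156*(y + 2)) - 1/(20*(y + 1)) + 1/(60*(y - 1)) - 193/(180*(y - 6)).
Integrate each term; A/(y−a) gives A·log|y−a|; the (By+D)/(y²+p²) term gives a log and an atan.

-193*log(y - 6)/180 + log(y - 1)/60 - log(y + 1)/20 + 7*log(y + 2)/156 + 71*log(y**2 + 9)/2340 - 301*atan(y/3)/585 + C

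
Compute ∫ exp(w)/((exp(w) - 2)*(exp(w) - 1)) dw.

log(exp(w) - 2) - log(exp(w) - 1) + C

Let u = e^w, du = e^w dw.
The integral becomes ∫ du/((u-2)(u-1)); decompose into partial fractions.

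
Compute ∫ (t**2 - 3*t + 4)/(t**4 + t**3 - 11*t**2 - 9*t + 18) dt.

log(t - 3)/15 - log(t - 1)/12 + 14*log(t + 2)/15 - 11*log(t + 3)/12 + C

Factor the denominator: (t - 3)*(t - 1)*(t + 2)*(t + 3).
Partial-fraction decomposition: -11/(12*(t + 3)) + 14/(15*(t + 2)) - 1/(12*(t - 1)) + 1/(15*(t - 3)).
Integrate each term: A/(t−a) contributes A·log|t−a|.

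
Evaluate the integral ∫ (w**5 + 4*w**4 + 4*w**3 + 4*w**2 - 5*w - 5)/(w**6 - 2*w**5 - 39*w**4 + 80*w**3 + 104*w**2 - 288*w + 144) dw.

13933*log(w - 6)/9600 - 129*log(w - 2)/128 + 1336*log(w - 1)/3675 + 7*log(w + 2)/384 + 3287*log(w + 6)/18816 - 1/(35*w - 35) + C

Factor the denominator: (w - 6)*(w - 2)*(w - 1)**2*(w + 2)*(w + 6).
Partial-fraction decomposition: 3287/(18816*(w + 6)) + 7/(384*(w + 2)) + 1336/(3675*(w - 1)) + 1/(35*(w - 1)**2) - 129/(128*(w - 2)) + 13933/(9600*(w - 6)).
Integrate each term; A/(w−a) gives A·log|w−a|; A/(w−a)² gives −A/(w−a).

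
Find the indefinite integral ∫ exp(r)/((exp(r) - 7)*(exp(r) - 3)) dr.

log(exp(r) - 7)/4 - log(exp(r) - 3)/4 + C

Let u = e^r, du = e^r dr.
The integral becomes ∫ du/((u-7)(u-3)); decompose into partial fractions.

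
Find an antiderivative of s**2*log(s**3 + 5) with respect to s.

Let u = s**3 + 5, so du = (3*s**2) ds.
The integral becomes (1/3)·∫ log(u) du; integrate by parts with u′=log(u), dv′=du.

s**3*log(s**3 + 5)/3 - s**3/3 + 5*log(s**3 + 5)/3 + C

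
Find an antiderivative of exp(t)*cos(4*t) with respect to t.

Let I denote the integral. Integrate by parts with u = cos(4*t), dv = exp(t) dt, so v = exp(t): I = exp(t)*cos(4*t) + 4·∫ exp(t)*sin(4*t) dt.
Apply parts again with u = sin(4*t), dv = exp(t) dt: ∫ exp(t)*sin(4*t) dt = exp(t)*sin(4*t) − 4·I. Substituting back brings back I: I = 4*exp(t)*sin(4*t) + exp(t)*cos(4*t) − 16·I.
Solving for I: (1 + 16)·I equals the remaining terms, so I = (1/17)·(4*exp(t)*sin(4*t) + exp(t)*cos(4*t)).

4*exp(t)*sin(4*t)/17 + exp(t)*cos(4*t)/17 + C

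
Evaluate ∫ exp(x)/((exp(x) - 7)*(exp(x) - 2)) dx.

log(exp(x) - 7)/5 - log(exp(x) - 2)/5 + C

Let u = e^x, du = e^x dx.
The integral becomes ∫ du/((u-7)(u-2)); decompose into partial fractions.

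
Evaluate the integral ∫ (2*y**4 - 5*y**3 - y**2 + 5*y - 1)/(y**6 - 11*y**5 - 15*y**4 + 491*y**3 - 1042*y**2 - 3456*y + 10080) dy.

256*log(y - 7)/195 - 39*log(y - 5)/11 + 6743*log(y - 4)/2940 + 17*log(y + 3)/735 - 721*log(y + 6)/8580 - 13/(14*y - 56) + C

Factor the denominator: (y - 7)*(y - 5)*(y - 4)**2*(y + 3)*(y + 6).
Partial-fraction decomposition: -721/(8580*(y + 6)) + 17/(735*(y + 3)) + 6743/(2940*(y - 4)) + 13/(14*(y - 4)**2) - 39/(11*(y - 5)) + 256/(195*(y - 7)).
Integrate each term; A/(y−a) gives A·log|y−a|; A/(y−a)² gives −A/(y−a).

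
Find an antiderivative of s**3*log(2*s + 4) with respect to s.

Use integration by parts with u = log(2*s + 4), dv = s**3 ds.
Then du = 2/(2*s + 4) ds and v = s**4/4.

s**4*log(2*s + 4)/4 - s**4/16 + s**3/6 - s**2/2 + 2*s - 4*log(s + 2) + C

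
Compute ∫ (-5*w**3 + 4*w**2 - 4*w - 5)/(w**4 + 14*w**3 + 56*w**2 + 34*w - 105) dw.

-5*log(w - 1)/96 - 89*log(w + 3)/16 + 185*log(w + 5)/6 - 967*log(w + 7)/32 + C

Factor the denominator: (w - 1)*(w + 3)*(w + 5)*(w + 7).
Partial-fraction decomposition: -967/(32*(w + 7)) + 185/(6*(w + 5)) - 89/(16*(w + 3)) - 5/(96*(w - 1)).
Integrate each term: A/(w−a) contributes A·log|w−a|.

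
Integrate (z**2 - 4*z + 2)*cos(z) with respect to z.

z**2*sin(z) - 4*z*sin(z) + 2*z*cos(z) - 4*cos(z) + C

Use integration by parts with u = z**2 - 4*z + 2, dv = cos(z) dz, so v = sin(z).
Apply parts 2 times (tabular method): alternate signs, differentiate u down to 0, integrate dv up.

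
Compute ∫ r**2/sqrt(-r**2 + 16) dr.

Substitute r = 4·sin(θ), so dr = 4·cos(θ) dθ and the radical becomes sqrt(-r**2 + 16) = 4·cos(θ) by the Pythagorean identity.
Integrate the resulting trig expression in θ, then back-substitute θ = asin(r/4), sin(θ) = r/4, cos(θ) = sqrt(-r**2 + 16)/4 (absorbing any constant into C).

-r*sqrt(-r**2 + 16)/2 + 8*asin(r/4) + C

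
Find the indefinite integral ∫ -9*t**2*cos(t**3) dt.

-3*sin(t**3) + C

Let u = t**3, so du = (3*t**2) dt.
Rewriting, the integral becomes -3·∫ cos(u) du = -3·sin(u).
Substituting back, u = t**3.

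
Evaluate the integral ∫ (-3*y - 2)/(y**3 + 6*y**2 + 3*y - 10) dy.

Factor the denominator: (y - 1)*(y + 2)*(y + 5).
Partial-fraction decomposition: 13/(18*(y + 5)) - 4/(9*(y + 2)) - 5/(18*(y - 1)).
Integrate each term: A/(y−a) contributes A·log|y−a|.

-5*log(y - 1)/18 - 4*log(y + 2)/9 + 13*log(y + 5)/18 + C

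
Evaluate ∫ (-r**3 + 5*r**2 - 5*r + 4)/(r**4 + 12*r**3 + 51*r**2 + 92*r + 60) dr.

-31*log(r + 2) + 91*log(r + 3)/2 - 31*log(r + 5)/2 - 14/(r + 2) + C

Factor the denominator: (r + 2)**2*(r + 3)*(r + 5).
Partial-fraction decomposition: -31/(2*(r + 5)) + 91/(2*(r + 3)) - 31/(r + 2) + 14/(r + 2)**2.
Integrate each term; A/(r−a) gives A·log|r−a|; A/(r−a)² gives −A/(r−a).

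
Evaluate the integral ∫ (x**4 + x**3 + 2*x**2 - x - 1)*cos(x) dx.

x**4*sin(x) + x**3*sin(x) + 4*x**3*cos(x) - 10*x**2*sin(x) + 3*x**2*cos(x) - 7*x*sin(x) - 20*x*cos(x) + 19*sin(x) - 7*cos(x) + C

Use integration by parts with u = x**4 + x**3 + 2*x**2 - x - 1, dv = cos(x) dx, so v = sin(x).
Apply parts 4 times (tabular method): alternate signs, differentiate u down to 0, integrate dv up.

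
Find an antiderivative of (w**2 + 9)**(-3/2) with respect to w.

w/(9*sqrt(w**2 + 9)) + C

Substitute w = 3·tan(θ), so dw = 3·sec(θ)^2 dθ and the radical becomes sqrt(w**2 + 9) = 3·sec(θ) by the Pythagorean identity.
Integrate the resulting trig expression in θ, then back-substitute tan(θ) = w/3, sec(θ) = sqrt(w**2 + 9)/3 (absorbing any constant into C).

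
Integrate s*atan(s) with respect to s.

Use integration by parts with u = arctan(s), dv = s ds.
Then du = 1/(s**2 + 1) ds.

s**2*atan(s)/2 - s/2 + atan(s)/2 + C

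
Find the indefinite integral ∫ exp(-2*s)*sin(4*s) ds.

-exp(-2*s)*sin(4*s)/10 - exp(-2*s)*cos(4*s)/5 + C

Let I denote the integral. Integrate by parts with u = sin(4*s), dv = exp(-2*s) ds, so v = -exp(-2*s)/2: I = -exp(-2*s)*sin(4*s)/2 + 2·∫ exp(-2*s)*cos(4*s) ds.
Apply parts again with u = cos(4*s), dv = exp(-2*s) ds: ∫ exp(-2*s)*cos(4*s) ds = -exp(-2*s)*cos(4*s)/2 − 2·I. Substituting back brings back I: I = -exp(-2*s)*sin(4*s)/2 - exp(-2*s)*cos(4*s) − 4·I.
Solving for I: (1 + 4)·I equals the remaining terms, so I = (1/5)·(-exp(-2*s)*sin(4*s)/2 - exp(-2*s)*cos(4*s)).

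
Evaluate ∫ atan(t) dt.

Use integration by parts with u = arctan(t), dv = dt.
Then du = 1/(t**2 + 1) dt.

t*atan(t) - log(t**2 + 1)/2 + C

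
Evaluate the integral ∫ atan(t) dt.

t*atan(t) - log(t**2 + 1)/2 + C

Use integration by parts with u = arctan(t), dv = dt.
Then du = 1/(t**2 + 1) dt.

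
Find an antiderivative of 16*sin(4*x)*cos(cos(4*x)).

Let u = cos(4*x), so du = (-4*sin(4*x)) dx.
Rewriting, the integral becomes -4·∫ cos(u) du = -4·sin(u).
Substituting back, u = cos(4*x).

-4*sin(cos(4*x)) + C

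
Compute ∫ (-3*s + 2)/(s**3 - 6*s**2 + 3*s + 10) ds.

Factor the denominator: (s - 5)*(s - 2)*(s + 1).
Partial-fraction decomposition: 5/(18*(s + 1)) + 4/(9*(s - 2)) - 13/(18*(s - 5)).
Integrate each term: A/(s−a) contributes A·log|s−a|.

-13*log(s - 5)/18 + 4*log(s - 2)/9 + 5*log(s + 1)/18 + C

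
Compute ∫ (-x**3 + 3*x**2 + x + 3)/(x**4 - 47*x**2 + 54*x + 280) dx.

Factor the denominator: (x - 5)*(x - 4)*(x + 2)*(x + 7).
Partial-fraction decomposition: -81/(110*(x + 7)) + 1/(10*(x + 2)) + 3/(22*(x - 4)) - 1/(2*(x - 5)).
Integrate each term: A/(x−a) contributes A·log|x−a|.

-log(x - 5)/2 + 3*log(x - 4)/22 + log(x + 2)/10 - 81*log(x + 7)/110 + C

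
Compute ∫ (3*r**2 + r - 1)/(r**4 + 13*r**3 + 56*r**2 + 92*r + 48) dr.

log(r + 1)/15 - 9*log(r + 2)/8 + 43*log(r + 4)/12 - 101*log(r + 6)/40 + C

Factor the denominator: (r + 1)*(r + 2)*(r + 4)*(r + 6).
Partial-fraction decomposition: -101/(40*(r + 6)) + 43/(12*(r + 4)) - 9/(8*(r + 2)) + 1/(15*(r + 1)).
Integrate each term: A/(r−a) contributes A·log|r−a|.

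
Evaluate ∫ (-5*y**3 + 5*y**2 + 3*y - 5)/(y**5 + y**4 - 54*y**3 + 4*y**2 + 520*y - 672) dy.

Factor the denominator: (y - 6)*(y - 2)**2*(y + 4)*(y + 7).
Partial-fraction decomposition: 1934/(3159*(y + 7)) - 383/(1080*(y + 4)) + 1313/(7776*(y - 2)) + 19/(216*(y - 2)**2) - 887/(2080*(y - 6)).
Integrate each term; A/(y−a) gives A·log|y−a|; A/(y−a)² gives −A/(y−a).

-887*log(y - 6)/2080 + 1313*log(y - 2)/7776 - 383*log(y + 4)/1080 + 1934*log(y + 7)/3159 - 19/(216*y - 432) + C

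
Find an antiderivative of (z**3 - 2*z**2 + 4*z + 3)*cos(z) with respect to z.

z**3*sin(z) - 2*z**2*sin(z) + 3*z**2*cos(z) - 2*z*sin(z) - 4*z*cos(z) + 7*sin(z) - 2*cos(z) + C

Use integration by parts with u = z**3 - 2*z**2 + 4*z + 3, dv = cos(z) dz, so v = sin(z).
Apply parts 3 times (tabular method): alternate signs, differentiate u down to 0, integrate dv up.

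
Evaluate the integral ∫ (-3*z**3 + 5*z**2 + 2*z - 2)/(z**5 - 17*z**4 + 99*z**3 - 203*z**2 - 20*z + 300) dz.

Factor the denominator: (z - 6)*(z - 5)**2*(z - 2)*(z + 1).
Partial-fraction decomposition: 1/(189*(z + 1)) + 1/(54*(z - 2)) + 49/(3*(z - 5)) + 121/(9*(z - 5)**2) - 229/(14*(z - 6)).
Integrate each term; A/(z−a) gives A·log|z−a|; A/(z−a)² gives −A/(z−a).

-229*log(z - 6)/14 + 49*log(z - 5)/3 + log(z - 2)/54 + log(z + 1)/189 - 121/(9*z - 45) + C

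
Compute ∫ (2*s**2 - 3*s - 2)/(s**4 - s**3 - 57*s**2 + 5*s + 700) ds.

25*log(s - 7)/144 - 2*log(s - 4)/27 - 43*log(s + 5)/432 - 7/(12*s + 60) + C

Factor the denominator: (s - 7)*(s - 4)*(s + 5)**2.
Partial-fraction decomposition: -43/(432*(s + 5)) + 7/(12*(s + 5)**2) - 2/(27*(s - 4)) + 25/(144*(s - 7)).
Integrate each term; A/(s−a) gives A·log|s−a|; A/(s−a)² gives −A/(s−a).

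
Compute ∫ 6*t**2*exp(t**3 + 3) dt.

Let u = t**3 + 3, so du = (3*t**2) dt.
Rewriting, the integral becomes 2·∫ e^u du = 2·e^u.
Substituting back, u = t**3 + 3.

2*exp(t**3 + 3) + C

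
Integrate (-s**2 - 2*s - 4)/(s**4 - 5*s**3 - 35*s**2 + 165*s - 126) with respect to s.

Factor the denominator: (s - 7)*(s - 3)*(s - 1)*(s + 6).
Partial-fraction decomposition: 4/(117*(s + 6)) - 1/(12*(s - 1)) + 19/(72*(s - 3)) - 67/(312*(s - 7)).
Integrate each term: A/(s−a) contributes A·log|s−a|.

-67*log(s - 7)/312 + 19*log(s - 3)/72 - log(s - 1)/12 + 4*log(s + 6)/117 + C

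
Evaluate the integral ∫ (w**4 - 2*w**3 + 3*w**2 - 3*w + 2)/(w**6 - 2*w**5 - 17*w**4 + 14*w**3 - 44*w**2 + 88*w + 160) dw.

437*log(w - 5)/4698 - log(w - 2)/54 + 11*log(w + 1)/270 - 223*log(w + 4)/1620 + 13*log(w**2 + 4)/1160 + 9*atan(w/2)/290 + C

Factor the denominator: (w - 5)*(w - 2)*(w + 1)*(w + 4)*(w**2 + 4).
Partial-fraction decomposition: (13*w + 36)/(580*(w**2 + 4)) - 223/(1620*(w + 4)) + 11/(270*(w + 1)) - 1/(54*(w - 2)) + 437/(4698*(w - 5)).
Integrate each term; A/(w−a) gives A·log|w−a|; the (Bw+D)/(w²+p²) term gives a log and an atan.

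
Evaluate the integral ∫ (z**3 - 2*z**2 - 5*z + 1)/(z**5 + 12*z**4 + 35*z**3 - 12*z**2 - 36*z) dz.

-log(z)/36 - 5*log(z - 1)/98 + 3*log(z + 1)/50 + 829*log(z + 6)/44100 - 257/(210*z + 1260) + C

Factor the denominator: z*(z - 1)*(z + 1)*(z + 6)**2.
Partial-fraction decomposition: 829/(44100*(z + 6)) + 257/(210*(z + 6)**2) + 3/(50*(z + 1)) - 5/(98*(z - 1)) - 1/(36*z).
Integrate each term; A/(z−a) gives A·log|z−a|; A/(z−a)² gives −A/(z−a).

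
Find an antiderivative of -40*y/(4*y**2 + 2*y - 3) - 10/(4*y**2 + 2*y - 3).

-5*log(4*y**2 + 2*y - 3) + C

Let u = 4*y**2 + 2*y - 3, so du = (8*y + 2) dy.
Rewriting, the integral becomes -5·∫ 1/u du = -5·log(u).
Substituting back, u = 4*y**2 + 2*y - 3.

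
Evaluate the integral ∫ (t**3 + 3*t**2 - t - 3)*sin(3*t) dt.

Use integration by parts with u = t**3 + 3*t**2 - t - 3, dv = sin(3*t) dt, so v = -cos(3*t)/3.
Apply parts 3 times (tabular method): alternate signs, differentiate u down to 0, integrate dv up.

-t**3*cos(3*t)/3 + t**2*sin(3*t)/3 - t**2*cos(3*t) + 2*t*sin(3*t)/3 + 5*t*cos(3*t)/9 - 5*sin(3*t)/27 + 11*cos(3*t)/9 + C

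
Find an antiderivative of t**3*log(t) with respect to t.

t**4*log(t)/4 - t**4/16 + C

Use integration by parts with u = log(t), dv = t**3 dt.
Then du = 1/t dt and v = t**4/4.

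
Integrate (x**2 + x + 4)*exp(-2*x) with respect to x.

(-x**2 - 2*x - 5)*exp(-2*x)/2 + C

Use integration by parts with u = x**2 + x + 4, dv = exp(-2*x) dx, so v = -exp(-2*x)/2.
Apply parts 2 times (tabular method): alternate signs, differentiate u down to 0, integrate dv up.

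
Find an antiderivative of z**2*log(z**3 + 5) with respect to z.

Let u = z**3 + 5, so du = (3*z**2) dz.
The integral becomes (1/3)·∫ log(u) du; integrate by parts with u′=log(u), dv′=du.

z**3*log(z**3 + 5)/3 - z**3/3 + 5*log(z**3 + 5)/3 + C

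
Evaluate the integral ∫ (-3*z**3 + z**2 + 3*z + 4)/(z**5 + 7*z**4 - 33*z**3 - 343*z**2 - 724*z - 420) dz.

-955*log(z - 7)/11232 - log(z + 1)/32 + 13*log(z + 2)/54 - 389*log(z + 5)/144 + 67*log(z + 6)/26 + C

Factor the denominator: (z - 7)*(z + 1)*(z + 2)*(z + 5)*(z + 6).
Partial-fraction decomposition: 67/(26*(z + 6)) - 389/(144*(z + 5)) + 13/(54*(z + 2)) - 1/(32*(z + 1)) - 955/(11232*(z - 7)).
Integrate each term: A/(z−a) contributes A·log|z−a|.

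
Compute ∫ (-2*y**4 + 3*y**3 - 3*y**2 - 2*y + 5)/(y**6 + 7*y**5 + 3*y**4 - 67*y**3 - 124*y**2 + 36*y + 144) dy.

-109*log(y - 3)/2100 - log(y - 1)/360 + 5011*log(y + 2)/900 - 259*log(y + 3)/24 + 739*log(y + 4)/140 + 59/(30*y + 60) + C

Factor the denominator: (y - 3)*(y - 1)*(y + 2)**2*(y + 3)*(y + 4).
Partial-fraction decomposition: 739/(140*(y + 4)) - 259/(24*(y + 3)) + 5011/(900*(y + 2)) - 59/(30*(y + 2)**2) - 1/(360*(y - 1)) - 109/(2100*(y - 3)).
Integrate each term; A/(y−a) gives A·log|y−a|; A/(y−a)² gives −A/(y−a).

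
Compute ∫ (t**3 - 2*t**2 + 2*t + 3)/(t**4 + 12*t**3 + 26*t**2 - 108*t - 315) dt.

3*log(t - 3)/80 + log(t + 3) - 91*log(t + 5)/16 + 113*log(t + 7)/20 + C

Factor the denominator: (t - 3)*(t + 3)*(t + 5)*(t + 7).
Partial-fraction decomposition: 113/(20*(t + 7)) - 91/(16*(t + 5)) + 1/(t + 3) + 3/(80*(t - 3)).
Integrate each term: A/(t−a) contributes A·log|t−a|.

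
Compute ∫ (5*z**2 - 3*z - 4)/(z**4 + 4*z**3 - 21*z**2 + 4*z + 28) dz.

113*log(z - 2)/243 + 2*log(z + 1)/27 - 131*log(z + 7)/243 - 10/(27*z - 54) + C

Factor the denominator: (z - 2)**2*(z + 1)*(z + 7).
Partial-fraction decomposition: -131/(243*(z + 7)) + 2/(27*(z + 1)) + 113/(243*(z - 2)) + 10/(27*(z - 2)**2).
Integrate each term; A/(z−a) gives A·log|z−a|; A/(z−a)² gives −A/(z−a).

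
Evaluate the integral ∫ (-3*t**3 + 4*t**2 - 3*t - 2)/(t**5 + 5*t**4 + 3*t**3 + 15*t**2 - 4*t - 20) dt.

Factor the denominator: (t - 1)*(t + 1)*(t + 5)*(t**2 + 4).
Partial-fraction decomposition: -9*(7*t - 6)/(145*(t**2 + 4)) + 61/(87*(t + 5)) - 1/(5*(t + 1)) - 1/(15*(t - 1)).
Integrate each term; A/(t−a) gives A·log|t−a|; the (Bt+D)/(t²+p²) term gives a log and an atan.

-log(t - 1)/15 - log(t + 1)/5 + 61*log(t + 5)/87 - 63*log(t**2 + 4)/290 + 27*atan(t/2)/145 + C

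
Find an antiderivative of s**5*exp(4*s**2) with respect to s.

(8*s**4 - 4*s**2 + 1)*exp(4*s**2)/64 + C

Let u = s², du = 2s ds; rewrite as (1/2)∫ u^2·exp(4u) du.
Now integrate by parts 2 times.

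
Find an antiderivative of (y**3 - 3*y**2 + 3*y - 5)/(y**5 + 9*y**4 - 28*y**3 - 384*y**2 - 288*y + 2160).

11*log(y - 6)/576 + 3*log(y - 2)/1792 - 20*log(y + 5)/7 + 6535*log(y + 6)/2304 - 347/(96*y + 576) + C

Factor the denominator: (y - 6)*(y - 2)*(y + 5)*(y + 6)**2.
Partial-fraction decomposition: 6535/(2304*(y + 6)) + 347/(96*(y + 6)**2) - 20/(7*(y + 5)) + 3/(1792*(y - 2)) + 11/(576*(y - 6)).
Integrate each term; A/(y−a) gives A·log|y−a|; A/(y−a)² gives −A/(y−a).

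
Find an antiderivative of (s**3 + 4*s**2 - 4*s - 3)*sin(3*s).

Use integration by parts with u = s**3 + 4*s**2 - 4*s - 3, dv = sin(3*s) ds, so v = -cos(3*s)/3.
Apply parts 3 times (tabular method): alternate signs, differentiate u down to 0, integrate dv up.

-s**3*cos(3*s)/3 + s**2*sin(3*s)/3 - 4*s**2*cos(3*s)/3 + 8*s*sin(3*s)/9 + 14*s*cos(3*s)/9 - 14*sin(3*s)/27 + 35*cos(3*s)/27 + C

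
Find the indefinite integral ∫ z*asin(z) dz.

z**2*asin(z)/2 + z*sqrt(-z**2 + 1)/4 - asin(z)/4 + C

Use integration by parts with u = arcsin(z), dv = z dz.
Then du = 1/sqrt(-z**2 + 1) dz.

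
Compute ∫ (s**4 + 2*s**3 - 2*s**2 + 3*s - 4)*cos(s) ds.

Use integration by parts with u = s**4 + 2*s**3 - 2*s**2 + 3*s - 4, dv = cos(s) ds, so v = sin(s).
Apply parts 4 times (tabular method): alternate signs, differentiate u down to 0, integrate dv up.

s**4*sin(s) + 2*s**3*sin(s) + 4*s**3*cos(s) - 14*s**2*sin(s) + 6*s**2*cos(s) - 9*s*sin(s) - 28*s*cos(s) + 24*sin(s) - 9*cos(s) + C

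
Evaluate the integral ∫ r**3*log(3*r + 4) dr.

Use integration by parts with u = log(3*r + 4), dv = r**3 dr.
Then du = 3/(3*r + 4) dr and v = r**4/4.

r**4*log(3*r + 4)/4 - r**4/16 + r**3/9 - 2*r**2/9 + 16*r/27 - 64*log(3*r + 4)/81 + C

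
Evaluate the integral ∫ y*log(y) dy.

Use integration by parts with u = log(y), dv = y dy.
Then du = 1/y dy and v = y**2/2.

y**2*log(y)/2 - y**2/4 + C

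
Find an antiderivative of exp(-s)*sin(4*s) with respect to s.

-exp(-s)*sin(4*s)/17 - 4*exp(-s)*cos(4*s)/17 + C

Let I denote the integral. Integrate by parts with u = sin(4*s), dv = exp(-s) ds, so v = -exp(-s): I = -exp(-s)*sin(4*s) + 4·∫ exp(-s)*cos(4*s) ds.
Apply parts again with u = cos(4*s), dv = exp(-s) ds: ∫ exp(-s)*cos(4*s) ds = -exp(-s)*cos(4*s) − 4·I. Substituting back brings back I: I = -exp(-s)*sin(4*s) - 4*exp(-s)*cos(4*s) − 16·I.
Solving for I: (1 + 16)·I equals the remaining terms, so I = (1/17)·(-exp(-s)*sin(4*s) - 4*exp(-s)*cos(4*s)).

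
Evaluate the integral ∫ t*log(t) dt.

t**2*log(t)/2 - t**2/4 + C

Use integration by parts with u = log(t), dv = t dt.
Then du = 1/t dt and v = t**2/2.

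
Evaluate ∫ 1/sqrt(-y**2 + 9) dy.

asin(y/3) + C

Substitute y = 3·sin(θ), so dy = 3·cos(θ) dθ and the radical becomes sqrt(-y**2 + 9) = 3·cos(θ) by the Pythagorean identity.
Integrate the resulting trig expression in θ, then back-substitute θ = asin(y/3), sin(θ) = y/3, cos(θ) = sqrt(-y**2 + 9)/3 (absorbing any constant into C).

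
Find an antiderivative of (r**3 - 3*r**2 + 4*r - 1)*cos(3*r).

Use integration by parts with u = r**3 - 3*r**2 + 4*r - 1, dv = cos(3*r) dr, so v = sin(3*r)/3.
Apply parts 3 times (tabular method): alternate signs, differentiate u down to 0, integrate dv up.

r**3*sin(3*r)/3 - r**2*sin(3*r) + r**2*cos(3*r)/3 + 10*r*sin(3*r)/9 - 2*r*cos(3*r)/3 - sin(3*r)/9 + 10*cos(3*r)/27 + C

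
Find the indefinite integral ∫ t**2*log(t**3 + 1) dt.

t**3*log(t**3 + 1)/3 - t**3/3 + log(t**3 + 1)/3 + C

Let u = t**3 + 1, so du = (3*t**2) dt.
The integral becomes (1/3)·∫ log(u) du; integrate by parts with u′=log(u), dv′=du.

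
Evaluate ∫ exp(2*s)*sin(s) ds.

2*exp(2*s)*sin(s)/5 - exp(2*s)*cos(s)/5 + C

Let I denote the integral. Integrate by parts with u = sin(s), dv = exp(2*s) ds, so v = exp(2*s)/2: I = exp(2*s)*sin(s)/2 − (1/2)·∫ exp(2*s)*cos(s) ds.
Apply parts again with u = cos(s), dv = exp(2*s) ds: ∫ exp(2*s)*cos(s) ds = exp(2*s)*cos(s)/2 + (1/2)·I. Substituting back brings back I: I = exp(2*s)*sin(s)/2 - exp(2*s)*cos(s)/4 − (1/4)·I.
Solving for I: (1 + 1/4)·I equals the remaining terms, so I = (4/5)·(exp(2*s)*sin(s)/2 - exp(2*s)*cos(s)/4).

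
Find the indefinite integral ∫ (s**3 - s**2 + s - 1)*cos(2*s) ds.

s**3*sin(2*s)/2 - s**2*sin(2*s)/2 + 3*s**2*cos(2*s)/4 - s*sin(2*s)/4 - s*cos(2*s)/2 - sin(2*s)/4 - cos(2*s)/8 + C

Use integration by parts with u = s**3 - s**2 + s - 1, dv = cos(2*s) ds, so v = sin(2*s)/2.
Apply parts 3 times (tabular method): alternate signs, differentiate u down to 0, integrate dv up.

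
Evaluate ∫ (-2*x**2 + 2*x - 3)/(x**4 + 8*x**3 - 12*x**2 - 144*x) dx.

log(x)/48 - 27*log(x - 4)/400 + 7*log(x + 6)/150 + 29/(20*x + 120) + C

Factor the denominator: x*(x - 4)*(x + 6)**2.
Partial-fraction decomposition: 7/(150*(x + 6)) - 29/(20*(x + 6)**2) - 27/(400*(x - 4)) + 1/(48*x).
Integrate each term; A/(x−a) gives A·log|x−a|; A/(x−a)² gives −A/(x−a).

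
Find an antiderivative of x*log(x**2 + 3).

Let u = x**2 + 3, so du = (2*x) dx.
The integral becomes (1/2)·∫ log(u) du; integrate by parts with u′=log(u), dv′=du.

x**2*log(x**2 + 3)/2 - x**2/2 + 3*log(x**2 + 3)/2 + C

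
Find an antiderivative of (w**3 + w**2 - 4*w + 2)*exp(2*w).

(4*w**3 - 2*w**2 - 14*w + 15)*exp(2*w)/8 + C

Use integration by parts with u = w**3 + w**2 - 4*w + 2, dv = exp(2*w) dw, so v = exp(2*w)/2.
Apply parts 3 times (tabular method): alternate signs, differentiate u down to 0, integrate dv up.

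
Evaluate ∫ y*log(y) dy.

y**2*log(y)/2 - y**2/4 + C

Use integration by parts with u = log(y), dv = y dy.
Then du = 1/y dy and v = y**2/2.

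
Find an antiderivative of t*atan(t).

t**2*atan(t)/2 - t/2 + atan(t)/2 + C

Use integration by parts with u = arctan(t), dv = t dt.
Then du = 1/(t**2 + 1) dt.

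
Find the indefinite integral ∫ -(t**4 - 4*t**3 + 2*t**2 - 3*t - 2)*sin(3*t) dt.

t**4*cos(3*t)/3 - 4*t**3*sin(3*t)/9 - 4*t**3*cos(3*t)/3 + 4*t**2*sin(3*t)/3 + 2*t**2*cos(3*t)/9 - 4*t*sin(3*t)/27 - t*cos(3*t)/9 + sin(3*t)/27 - 58*cos(3*t)/81 + C

Use integration by parts with u = t**4 - 4*t**3 + 2*t**2 - 3*t - 2, dv = -sin(3*t) dt, so v = cos(3*t)/3.
Apply parts 4 times (tabular method): alternate signs, differentiate u down to 0, integrate dv up.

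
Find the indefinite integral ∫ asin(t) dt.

Use integration by parts with u = arcsin(t), dv = dt.
Then du = 1/sqrt(-t**2 + 1) dt.

t*asin(t) + sqrt(-t**2 + 1) + C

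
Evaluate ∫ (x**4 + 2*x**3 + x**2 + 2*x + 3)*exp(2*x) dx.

(2*x**4 + 2*x**2 + 2*x + 5)*exp(2*x)/4 + C

Use integration by parts with u = x**4 + 2*x**3 + x**2 + 2*x + 3, dv = exp(2*x) dx, so v = exp(2*x)/2.
Apply parts 4 times (tabular method): alternate signs, differentiate u down to 0, integrate dv up.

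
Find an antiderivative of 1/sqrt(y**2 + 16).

Substitute y = 4·tan(θ), so dy = 4·sec(θ)^2 dθ and the radical becomes sqrt(y**2 + 16) = 4·sec(θ) by the Pythagorean identity.
Integrate the resulting trig expression in θ, then back-substitute tan(θ) = y/4, sec(θ) = sqrt(y**2 + 16)/4 (absorbing any constant into C).

log(y + sqrt(y**2 + 16)) + C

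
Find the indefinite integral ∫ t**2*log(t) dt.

Use integration by parts with u = log(t), dv = t**2 dt.
Then du = 1/t dt and v = t**3/3.

t**3*log(t)/3 - t**3/9 + C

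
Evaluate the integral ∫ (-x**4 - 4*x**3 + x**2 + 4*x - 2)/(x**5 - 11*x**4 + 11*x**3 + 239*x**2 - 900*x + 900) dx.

-1051*log(x - 6)/66 + 541*log(x - 5)/30 - 85*log(x - 3)/24 + 19*log(x - 2)/42 - 61*log(x + 5)/3080 + C

Factor the denominator: (x - 6)*(x - 5)*(x - 3)*(x - 2)*(x + 5).
Partial-fraction decomposition: -61/(3080*(x + 5)) + 19/(42*(x - 2)) - 85/(24*(x - 3)) + 541/(30*(x - 5)) - 1051/(66*(x - 6)).
Integrate each term: A/(x−a) contributes A·log|x−a|.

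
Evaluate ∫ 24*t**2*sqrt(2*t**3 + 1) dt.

8*(2*t**3 + 1)**(3/2)/3 + C

Let u = 2*t**3 + 1, so du = (6*t**2) dt.
Rewriting, the integral becomes 4·∫ √u du = 4·(2/3)u^(3/2).
Substituting back, u = 2*t**3 + 1.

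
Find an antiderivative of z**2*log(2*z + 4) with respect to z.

Use integration by parts with u = log(2*z + 4), dv = z**2 dz.
Then du = 2/(2*z + 4) dz and v = z**3/3.

z**3*log(2*z + 4)/3 - z**3/9 + z**2/3 - 4*z/3 + 8*log(z + 2)/3 + C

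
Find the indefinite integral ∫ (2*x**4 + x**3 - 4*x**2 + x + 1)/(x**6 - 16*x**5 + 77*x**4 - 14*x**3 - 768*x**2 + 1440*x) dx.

Factor the denominator: x*(x - 6)*(x - 5)*(x - 4)**2*(x + 3).
Partial-fraction decomposition: -97/(10584*(x + 3)) + 30839/(1568*(x - 4)) + 517/(56*(x - 4)**2) - 1281/(40*(x - 5)) + 2671/(216*(x - 6)) + 1/(1440*x).
Integrate each term; A/(x−a) gives A·log|x−a|; A/(x−a)² gives −A/(x−a).

log(x)/1440 + 2671*log(x - 6)/216 - 1281*log(x - 5)/40 + 30839*log(x - 4)/1568 - 97*log(x + 3)/10584 - 517/(56*x - 224) + C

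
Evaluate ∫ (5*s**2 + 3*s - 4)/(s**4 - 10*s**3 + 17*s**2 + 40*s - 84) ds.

131*log(s - 7)/90 - 5*log(s - 3)/2 + 11*log(s - 2)/10 - log(s + 2)/18 + C

Factor the denominator: (s - 7)*(s - 3)*(s - 2)*(s + 2).
Partial-fraction decomposition: -1/(18*(s + 2)) + 11/(10*(s - 2)) - 5/(2*(s - 3)) + 131/(90*(s - 7)).
Integrate each term: A/(s−a) contributes A·log|s−a|.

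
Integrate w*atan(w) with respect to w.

w**2*atan(w)/2 - w/2 + atan(w)/2 + C

Use integration by parts with u = arctan(w), dv = w dw.
Then du = 1/(w**2 + 1) dw.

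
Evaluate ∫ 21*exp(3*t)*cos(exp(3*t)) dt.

Let u = exp(3*t), so du = (3*exp(3*t)) dt.
Rewriting, the integral becomes 7·∫ cos(u) du = 7·sin(u).
Substituting back, u = exp(3*t).

7*sin(exp(3*t)) + C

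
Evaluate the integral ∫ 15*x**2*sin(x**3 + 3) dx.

Let u = x**3 + 3, so du = (3*x**2) dx.
Rewriting, the integral becomes 5·∫ sin(u) du = 5·-cos(u).
Substituting back, u = x**3 + 3.

-5*cos(x**3 + 3) + C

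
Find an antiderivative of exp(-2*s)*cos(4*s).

exp(-2*s)*sin(4*s)/5 - exp(-2*s)*cos(4*s)/10 + C

Let I denote the integral. Integrate by parts with u = cos(4*s), dv = exp(-2*s) ds, so v = -exp(-2*s)/2: I = -exp(-2*s)*cos(4*s)/2 − 2·∫ exp(-2*s)*sin(4*s) ds.
Apply parts again with u = sin(4*s), dv = exp(-2*s) ds: ∫ exp(-2*s)*sin(4*s) ds = -exp(-2*s)*sin(4*s)/2 + 2·I. Substituting back brings back I: I = exp(-2*s)*sin(4*s) - exp(-2*s)*cos(4*s)/2 − 4·I.
Solving for I: (1 + 4)·I equals the remaining terms, so I = (1/5)·(exp(-2*s)*sin(4*s) - exp(-2*s)*cos(4*s)/2).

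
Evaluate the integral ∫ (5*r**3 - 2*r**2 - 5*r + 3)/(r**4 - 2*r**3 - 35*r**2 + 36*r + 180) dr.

327*log(r - 6)/88 - 7*log(r - 3)/8 - 7*log(r + 2)/24 + 647*log(r + 5)/264 + C

Factor the denominator: (r - 6)*(r - 3)*(r + 2)*(r + 5).
Partial-fraction decomposition: 647/(264*(r + 5)) - 7/(24*(r + 2)) - 7/(8*(r - 3)) + 327/(88*(r - 6)).
Integrate each term: A/(r−a) contributes A·log|r−a|.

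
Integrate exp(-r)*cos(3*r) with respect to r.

Let I denote the integral. Integrate by parts with u = cos(3*r), dv = exp(-r) dr, so v = -exp(-r): I = -exp(-r)*cos(3*r) − 3·∫ exp(-r)*sin(3*r) dr.
Apply parts again with u = sin(3*r), dv = exp(-r) dr: ∫ exp(-r)*sin(3*r) dr = -exp(-r)*sin(3*r) + 3·I. Substituting back brings back I: I = 3*exp(-r)*sin(3*r) - exp(-r)*cos(3*r) − 9·I.
Solving for I: (1 + 9)·I equals the remaining terms, so I = (1/10)·(3*exp(-r)*sin(3*r) - exp(-r)*cos(3*r)).

3*exp(-r)*sin(3*r)/10 - exp(-r)*cos(3*r)/10 + C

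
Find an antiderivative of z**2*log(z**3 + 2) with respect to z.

Let u = z**3 + 2, so du = (3*z**2) dz.
The integral becomes (1/3)·∫ log(u) du; integrate by parts with u′=log(u), dv′=du.

z**3*log(z**3 + 2)/3 - z**3/3 + 2*log(z**3 + 2)/3 + C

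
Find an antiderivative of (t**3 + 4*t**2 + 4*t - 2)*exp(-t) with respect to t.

(-t**3 - 7*t**2 - 18*t - 16)*exp(-t) + C

Use integration by parts with u = t**3 + 4*t**2 + 4*t - 2, dv = exp(-t) dt, so v = -exp(-t).
Apply parts 3 times (tabular method): alternate signs, differentiate u down to 0, integrate dv up.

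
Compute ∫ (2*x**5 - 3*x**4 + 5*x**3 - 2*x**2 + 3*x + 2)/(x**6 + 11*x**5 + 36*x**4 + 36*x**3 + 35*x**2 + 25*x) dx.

2*log(x)/25 + 13*log(x + 1)/32 + 206059*log(x + 5)/135200 - 7*log(x**2 + 1)/1352 - 17*atan(x)/676 + 8813/(520*x + 2600) + C

Factor the denominator: x*(x + 1)*(x + 5)**2*(x**2 + 1).
Partial-fraction decomposition: -(7*x + 17)/(676*(x**2 + 1)) + 206059/(135200*(x + 5)) - 8813/(520*(x + 5)**2) + 13/(32*(x + 1)) + 2/(25*x).
Integrate each term; A/(x−a) gives A·log|x−a|; the (Bx+D)/(x²+p²) term gives a log and an atan.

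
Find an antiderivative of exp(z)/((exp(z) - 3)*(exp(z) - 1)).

log(exp(z) - 3)/2 - log(exp(z) - 1)/2 + C

Let u = e^z, du = e^z dz.
The integral becomes ∫ du/((u-3)(u-1)); decompose into partial fractions.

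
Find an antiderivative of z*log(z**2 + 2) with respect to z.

Let u = z**2 + 2, so du = (2*z) dz.
The integral becomes (1/2)·∫ log(u) du; integrate by parts with u′=log(u), dv′=du.

z**2*log(z**2 + 2)/2 - z**2/2 + log(z**2 + 2) + C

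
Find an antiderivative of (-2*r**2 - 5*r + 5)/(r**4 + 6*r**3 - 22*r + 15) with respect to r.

-49*log(r - 1)/144 + log(r + 3)/16 + 5*log(r + 5)/18 + 1/(12*r - 12) + C

Factor the denominator: (r - 1)**2*(r + 3)*(r + 5).
Partial-fraction decomposition: 5/(18*(r + 5)) + 1/(16*(r + 3)) - 49/(144*(r - 1)) - 1/(12*(r - 1)**2).
Integrate each term; A/(r−a) gives A·log|r−a|; A/(r−a)² gives −A/(r−a).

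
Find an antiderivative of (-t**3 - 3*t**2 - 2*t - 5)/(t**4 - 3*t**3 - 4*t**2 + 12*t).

Factor the denominator: t*(t - 3)*(t - 2)*(t + 2).
Partial-fraction decomposition: 1/(8*(t + 2)) + 29/(8*(t - 2)) - 13/(3*(t - 3)) - 5/(12*t).
Integrate each term: A/(t−a) contributes A·log|t−a|.

-5*log(t)/12 - 13*log(t - 3)/3 + 29*log(t - 2)/8 + log(t + 2)/8 + C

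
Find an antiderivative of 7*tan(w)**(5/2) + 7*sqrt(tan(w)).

14*tan(w)**(3/2)/3 + C

Let u = tan(w), so du = (tan(w)**2 + 1) dw.
Rewriting, the integral becomes 7·∫ √u du = 7·(2/3)u^(3/2).
Substituting back, u = tan(w).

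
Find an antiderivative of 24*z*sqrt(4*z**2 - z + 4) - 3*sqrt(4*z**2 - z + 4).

2*(4*z**2 - z + 4)**(3/2) + C

Let u = 4*z**2 - z + 4, so du = (8*z - 1) dz.
Rewriting, the integral becomes 3·∫ √u du = 3·(2/3)u^(3/2).
Substituting back, u = 4*z**2 - z + 4.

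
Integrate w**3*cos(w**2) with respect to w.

w**2*sin(w**2)/2 + cos(w**2)/2 + C

Let u = w², du = 2w dw; rewrite as (1/2)∫ u^1·cos(1u) du.
Now integrate by parts 1 time.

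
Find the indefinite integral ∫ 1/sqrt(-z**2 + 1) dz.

Substitute z = sin(θ), so dz = cos(θ) dθ and the radical becomes sqrt(-z**2 + 1) = cos(θ) by the Pythagorean identity.
Integrate the resulting trig expression in θ, then back-substitute θ = asin(z), sin(θ) = z, cos(θ) = sqrt(-z**2 + 1) (absorbing any constant into C).

asin(z) + C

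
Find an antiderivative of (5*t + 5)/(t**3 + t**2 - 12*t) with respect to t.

-5*log(t)/12 + 20*log(t - 3)/21 - 15*log(t + 4)/28 + C

Factor the denominator: t*(t - 3)*(t + 4).
Partial-fraction decomposition: -15/(28*(t + 4)) + 20/(21*(t - 3)) - 5/(12*t).
Integrate each term: A/(t−a) contributes A·log|t−a|.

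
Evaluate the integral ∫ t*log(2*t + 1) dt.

t**2*log(2*t + 1)/2 - t**2/4 + t/4 - log(2*t + 1)/8 + C

Use integration by parts with u = log(2*t + 1), dv = t dt.
Then du = 2/(2*t + 1) dt and v = t**2/2.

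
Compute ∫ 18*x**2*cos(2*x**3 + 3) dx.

Let u = 2*x**3 + 3, so du = (6*x**2) dx.
Rewriting, the integral becomes 3·∫ cos(u) du = 3·sin(u).
Substituting back, u = 2*x**3 + 3.

3*sin(2*x**3 + 3) + C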